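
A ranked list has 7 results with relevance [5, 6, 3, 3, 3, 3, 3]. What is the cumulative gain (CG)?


Cumulative Gain = sum of relevance scores
Position 1: rel=5, running sum=5
Position 2: rel=6, running sum=11
Position 3: rel=3, running sum=14
Position 4: rel=3, running sum=17
Position 5: rel=3, running sum=20
Position 6: rel=3, running sum=23
Position 7: rel=3, running sum=26
CG = 26

26


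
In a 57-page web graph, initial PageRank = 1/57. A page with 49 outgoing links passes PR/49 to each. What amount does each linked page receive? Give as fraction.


Initial PR = 1/57 = 1/57
Outlinks = 49
Contribution per link = PR / outlinks
= 1/57 / 49
= 1/2793

1/2793


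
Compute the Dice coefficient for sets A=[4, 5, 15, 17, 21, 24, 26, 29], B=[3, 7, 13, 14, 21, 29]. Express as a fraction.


A intersect B = [21, 29]
|A intersect B| = 2
|A| = 8, |B| = 6
Dice = 2*2 / (8+6)
= 4 / 14 = 2/7

2/7


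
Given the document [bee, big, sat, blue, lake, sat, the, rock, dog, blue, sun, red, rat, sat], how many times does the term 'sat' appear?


Document has 14 words
Scanning for 'sat':
Found at positions: [2, 5, 13]
Count = 3

3


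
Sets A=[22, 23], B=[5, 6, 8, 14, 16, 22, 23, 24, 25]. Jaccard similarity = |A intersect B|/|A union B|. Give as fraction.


A intersect B = [22, 23]
|A intersect B| = 2
A union B = [5, 6, 8, 14, 16, 22, 23, 24, 25]
|A union B| = 9
Jaccard = 2/9 = 2/9

2/9


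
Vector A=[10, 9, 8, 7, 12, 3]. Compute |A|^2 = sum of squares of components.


|A|^2 = sum of squared components
A[0]^2 = 10^2 = 100
A[1]^2 = 9^2 = 81
A[2]^2 = 8^2 = 64
A[3]^2 = 7^2 = 49
A[4]^2 = 12^2 = 144
A[5]^2 = 3^2 = 9
Sum = 100 + 81 + 64 + 49 + 144 + 9 = 447

447


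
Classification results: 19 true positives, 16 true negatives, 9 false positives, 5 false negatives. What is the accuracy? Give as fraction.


Accuracy = (TP + TN) / (TP + TN + FP + FN)
TP + TN = 19 + 16 = 35
Total = 19 + 16 + 9 + 5 = 49
Accuracy = 35 / 49 = 5/7

5/7


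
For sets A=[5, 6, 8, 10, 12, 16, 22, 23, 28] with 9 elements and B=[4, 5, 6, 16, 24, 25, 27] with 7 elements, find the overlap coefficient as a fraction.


A intersect B = [5, 6, 16]
|A intersect B| = 3
min(|A|, |B|) = min(9, 7) = 7
Overlap = 3 / 7 = 3/7

3/7


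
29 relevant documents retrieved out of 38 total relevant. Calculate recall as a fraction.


Recall = retrieved_relevant / total_relevant
= 29 / 38
= 29 / (29 + 9)
= 29/38

29/38


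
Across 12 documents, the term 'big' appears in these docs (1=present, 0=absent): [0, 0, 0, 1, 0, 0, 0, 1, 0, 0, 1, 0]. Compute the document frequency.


Checking each document for 'big':
Doc 1: absent
Doc 2: absent
Doc 3: absent
Doc 4: present
Doc 5: absent
Doc 6: absent
Doc 7: absent
Doc 8: present
Doc 9: absent
Doc 10: absent
Doc 11: present
Doc 12: absent
df = sum of presences = 0 + 0 + 0 + 1 + 0 + 0 + 0 + 1 + 0 + 0 + 1 + 0 = 3

3


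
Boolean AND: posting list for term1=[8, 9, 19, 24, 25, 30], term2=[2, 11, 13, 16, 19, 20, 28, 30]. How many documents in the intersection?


Boolean AND: find intersection of posting lists
term1 docs: [8, 9, 19, 24, 25, 30]
term2 docs: [2, 11, 13, 16, 19, 20, 28, 30]
Intersection: [19, 30]
|intersection| = 2

2


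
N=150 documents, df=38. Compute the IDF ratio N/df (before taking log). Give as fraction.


IDF ratio = N / df
= 150 / 38
= 75/19

75/19


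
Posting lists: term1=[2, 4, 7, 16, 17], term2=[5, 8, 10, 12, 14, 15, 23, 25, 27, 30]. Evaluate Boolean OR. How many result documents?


Boolean OR: find union of posting lists
term1 docs: [2, 4, 7, 16, 17]
term2 docs: [5, 8, 10, 12, 14, 15, 23, 25, 27, 30]
Union: [2, 4, 5, 7, 8, 10, 12, 14, 15, 16, 17, 23, 25, 27, 30]
|union| = 15

15


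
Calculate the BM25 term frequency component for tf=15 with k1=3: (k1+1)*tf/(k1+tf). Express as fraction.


BM25 TF component = (k1+1)*tf / (k1+tf)
k1 = 3, tf = 15
Numerator = (3+1)*15 = 60
Denominator = 3 + 15 = 18
= 60/18 = 10/3

10/3


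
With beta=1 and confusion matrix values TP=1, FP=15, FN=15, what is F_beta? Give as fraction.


P = TP/(TP+FP) = 1/16 = 1/16
R = TP/(TP+FN) = 1/16 = 1/16
beta^2 = 1^2 = 1
(1 + beta^2) = 2
Numerator = (1+beta^2)*P*R = 1/128
Denominator = beta^2*P + R = 1/16 + 1/16 = 1/8
F_beta = 1/16

1/16


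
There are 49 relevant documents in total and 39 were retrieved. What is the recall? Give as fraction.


Recall = retrieved_relevant / total_relevant
= 39 / 49
= 39 / (39 + 10)
= 39/49

39/49


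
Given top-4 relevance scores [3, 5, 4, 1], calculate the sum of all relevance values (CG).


Cumulative Gain = sum of relevance scores
Position 1: rel=3, running sum=3
Position 2: rel=5, running sum=8
Position 3: rel=4, running sum=12
Position 4: rel=1, running sum=13
CG = 13

13


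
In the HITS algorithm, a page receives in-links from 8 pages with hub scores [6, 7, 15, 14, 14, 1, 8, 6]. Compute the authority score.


Authority = sum of hub scores of in-linkers
In-link 1: hub score = 6
In-link 2: hub score = 7
In-link 3: hub score = 15
In-link 4: hub score = 14
In-link 5: hub score = 14
In-link 6: hub score = 1
In-link 7: hub score = 8
In-link 8: hub score = 6
Authority = 6 + 7 + 15 + 14 + 14 + 1 + 8 + 6 = 71

71


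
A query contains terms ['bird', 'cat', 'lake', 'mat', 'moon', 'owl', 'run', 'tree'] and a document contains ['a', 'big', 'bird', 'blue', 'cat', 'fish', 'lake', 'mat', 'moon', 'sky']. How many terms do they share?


Query terms: ['bird', 'cat', 'lake', 'mat', 'moon', 'owl', 'run', 'tree']
Document terms: ['a', 'big', 'bird', 'blue', 'cat', 'fish', 'lake', 'mat', 'moon', 'sky']
Common terms: ['bird', 'cat', 'lake', 'mat', 'moon']
Overlap count = 5

5


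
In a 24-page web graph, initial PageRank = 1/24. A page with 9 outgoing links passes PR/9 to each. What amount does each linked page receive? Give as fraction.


Initial PR = 1/24 = 1/24
Outlinks = 9
Contribution per link = PR / outlinks
= 1/24 / 9
= 1/216

1/216


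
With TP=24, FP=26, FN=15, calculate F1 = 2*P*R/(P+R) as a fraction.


F1 = 2 * P * R / (P + R)
P = TP/(TP+FP) = 24/50 = 12/25
R = TP/(TP+FN) = 24/39 = 8/13
2 * P * R = 2 * 12/25 * 8/13 = 192/325
P + R = 12/25 + 8/13 = 356/325
F1 = 192/325 / 356/325 = 48/89

48/89


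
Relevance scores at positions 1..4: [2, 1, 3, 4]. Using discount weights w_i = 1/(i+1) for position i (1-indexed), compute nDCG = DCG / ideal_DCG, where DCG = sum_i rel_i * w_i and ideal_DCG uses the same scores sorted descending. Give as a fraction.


Position discount weights w_i = 1/(i+1) for i=1..4:
Weights = [1/2, 1/3, 1/4, 1/5]
Actual relevance: [2, 1, 3, 4]
DCG = 2/2 + 1/3 + 3/4 + 4/5 = 173/60
Ideal relevance (sorted desc): [4, 3, 2, 1]
Ideal DCG = 4/2 + 3/3 + 2/4 + 1/5 = 37/10
nDCG = DCG / ideal_DCG = 173/60 / 37/10 = 173/222

173/222


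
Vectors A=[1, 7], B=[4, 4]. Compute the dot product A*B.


Dot product = sum of element-wise products
A[0]*B[0] = 1*4 = 4
A[1]*B[1] = 7*4 = 28
Sum = 4 + 28 = 32

32


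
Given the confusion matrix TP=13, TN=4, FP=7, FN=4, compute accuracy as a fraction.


Accuracy = (TP + TN) / (TP + TN + FP + FN)
TP + TN = 13 + 4 = 17
Total = 13 + 4 + 7 + 4 = 28
Accuracy = 17 / 28 = 17/28

17/28


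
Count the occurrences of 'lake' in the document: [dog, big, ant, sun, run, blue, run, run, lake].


Document has 9 words
Scanning for 'lake':
Found at positions: [8]
Count = 1

1


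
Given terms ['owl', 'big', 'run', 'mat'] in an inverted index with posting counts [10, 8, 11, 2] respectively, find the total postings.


Summing posting list sizes:
'owl': 10 postings
'big': 8 postings
'run': 11 postings
'mat': 2 postings
Total = 10 + 8 + 11 + 2 = 31

31


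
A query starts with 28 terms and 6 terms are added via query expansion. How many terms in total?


Original terms: 28
Expansion terms: 6
Total = 28 + 6 = 34

34


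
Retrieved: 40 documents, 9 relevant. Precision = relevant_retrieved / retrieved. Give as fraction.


Precision = relevant_retrieved / total_retrieved
= 9 / 40
= 9 / (9 + 31)
= 9/40

9/40


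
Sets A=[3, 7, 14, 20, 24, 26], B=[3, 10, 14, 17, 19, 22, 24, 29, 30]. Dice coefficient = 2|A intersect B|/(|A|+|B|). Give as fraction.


A intersect B = [3, 14, 24]
|A intersect B| = 3
|A| = 6, |B| = 9
Dice = 2*3 / (6+9)
= 6 / 15 = 2/5

2/5


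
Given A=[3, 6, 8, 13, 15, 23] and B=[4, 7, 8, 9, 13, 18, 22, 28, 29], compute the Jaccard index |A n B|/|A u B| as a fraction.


A intersect B = [8, 13]
|A intersect B| = 2
A union B = [3, 4, 6, 7, 8, 9, 13, 15, 18, 22, 23, 28, 29]
|A union B| = 13
Jaccard = 2/13 = 2/13

2/13


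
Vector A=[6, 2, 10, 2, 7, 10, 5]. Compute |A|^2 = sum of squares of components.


|A|^2 = sum of squared components
A[0]^2 = 6^2 = 36
A[1]^2 = 2^2 = 4
A[2]^2 = 10^2 = 100
A[3]^2 = 2^2 = 4
A[4]^2 = 7^2 = 49
A[5]^2 = 10^2 = 100
A[6]^2 = 5^2 = 25
Sum = 36 + 4 + 100 + 4 + 49 + 100 + 25 = 318

318


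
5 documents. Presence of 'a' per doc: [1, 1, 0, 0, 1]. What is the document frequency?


Checking each document for 'a':
Doc 1: present
Doc 2: present
Doc 3: absent
Doc 4: absent
Doc 5: present
df = sum of presences = 1 + 1 + 0 + 0 + 1 = 3

3


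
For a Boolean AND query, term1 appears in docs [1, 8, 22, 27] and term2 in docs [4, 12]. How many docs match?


Boolean AND: find intersection of posting lists
term1 docs: [1, 8, 22, 27]
term2 docs: [4, 12]
Intersection: []
|intersection| = 0

0


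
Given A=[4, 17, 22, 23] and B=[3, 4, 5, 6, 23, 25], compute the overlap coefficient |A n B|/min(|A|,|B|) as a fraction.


A intersect B = [4, 23]
|A intersect B| = 2
min(|A|, |B|) = min(4, 6) = 4
Overlap = 2 / 4 = 1/2

1/2


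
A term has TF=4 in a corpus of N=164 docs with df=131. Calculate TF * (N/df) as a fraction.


TF * (N/df)
= 4 * (164/131)
= 4 * 164/131
= 656/131

656/131


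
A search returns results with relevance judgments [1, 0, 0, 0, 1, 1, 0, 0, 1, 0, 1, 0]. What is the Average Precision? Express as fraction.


Computing P@k for each relevant position:
Position 1: relevant, P@1 = 1/1 = 1
Position 2: not relevant
Position 3: not relevant
Position 4: not relevant
Position 5: relevant, P@5 = 2/5 = 2/5
Position 6: relevant, P@6 = 3/6 = 1/2
Position 7: not relevant
Position 8: not relevant
Position 9: relevant, P@9 = 4/9 = 4/9
Position 10: not relevant
Position 11: relevant, P@11 = 5/11 = 5/11
Position 12: not relevant
Sum of P@k = 1 + 2/5 + 1/2 + 4/9 + 5/11 = 2771/990
AP = 2771/990 / 5 = 2771/4950

2771/4950


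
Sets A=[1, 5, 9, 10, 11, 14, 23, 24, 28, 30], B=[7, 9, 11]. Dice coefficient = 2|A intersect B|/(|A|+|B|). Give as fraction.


A intersect B = [9, 11]
|A intersect B| = 2
|A| = 10, |B| = 3
Dice = 2*2 / (10+3)
= 4 / 13 = 4/13

4/13


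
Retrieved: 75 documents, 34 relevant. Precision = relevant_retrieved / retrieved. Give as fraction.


Precision = relevant_retrieved / total_retrieved
= 34 / 75
= 34 / (34 + 41)
= 34/75

34/75


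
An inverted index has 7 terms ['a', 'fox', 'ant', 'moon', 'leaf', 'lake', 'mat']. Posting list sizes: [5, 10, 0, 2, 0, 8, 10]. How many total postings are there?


Summing posting list sizes:
'a': 5 postings
'fox': 10 postings
'ant': 0 postings
'moon': 2 postings
'leaf': 0 postings
'lake': 8 postings
'mat': 10 postings
Total = 5 + 10 + 0 + 2 + 0 + 8 + 10 = 35

35


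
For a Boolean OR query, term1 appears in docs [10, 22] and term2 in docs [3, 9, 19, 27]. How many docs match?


Boolean OR: find union of posting lists
term1 docs: [10, 22]
term2 docs: [3, 9, 19, 27]
Union: [3, 9, 10, 19, 22, 27]
|union| = 6

6


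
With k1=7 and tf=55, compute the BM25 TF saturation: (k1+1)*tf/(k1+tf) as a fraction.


BM25 TF component = (k1+1)*tf / (k1+tf)
k1 = 7, tf = 55
Numerator = (7+1)*55 = 440
Denominator = 7 + 55 = 62
= 440/62 = 220/31

220/31


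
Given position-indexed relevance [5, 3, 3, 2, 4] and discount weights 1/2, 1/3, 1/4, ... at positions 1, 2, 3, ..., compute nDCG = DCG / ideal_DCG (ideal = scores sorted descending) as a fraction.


Position discount weights w_i = 1/(i+1) for i=1..5:
Weights = [1/2, 1/3, 1/4, 1/5, 1/6]
Actual relevance: [5, 3, 3, 2, 4]
DCG = 5/2 + 3/3 + 3/4 + 2/5 + 4/6 = 319/60
Ideal relevance (sorted desc): [5, 4, 3, 3, 2]
Ideal DCG = 5/2 + 4/3 + 3/4 + 3/5 + 2/6 = 331/60
nDCG = DCG / ideal_DCG = 319/60 / 331/60 = 319/331

319/331


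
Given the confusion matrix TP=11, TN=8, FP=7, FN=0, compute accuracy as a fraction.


Accuracy = (TP + TN) / (TP + TN + FP + FN)
TP + TN = 11 + 8 = 19
Total = 11 + 8 + 7 + 0 = 26
Accuracy = 19 / 26 = 19/26

19/26


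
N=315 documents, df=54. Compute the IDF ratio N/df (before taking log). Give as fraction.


IDF ratio = N / df
= 315 / 54
= 35/6

35/6


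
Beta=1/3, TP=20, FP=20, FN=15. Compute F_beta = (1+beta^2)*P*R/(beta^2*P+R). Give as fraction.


P = TP/(TP+FP) = 20/40 = 1/2
R = TP/(TP+FN) = 20/35 = 4/7
beta^2 = 1/3^2 = 1/9
(1 + beta^2) = 10/9
Numerator = (1+beta^2)*P*R = 20/63
Denominator = beta^2*P + R = 1/18 + 4/7 = 79/126
F_beta = 40/79

40/79


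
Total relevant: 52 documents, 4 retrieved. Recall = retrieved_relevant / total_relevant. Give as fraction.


Recall = retrieved_relevant / total_relevant
= 4 / 52
= 4 / (4 + 48)
= 1/13

1/13


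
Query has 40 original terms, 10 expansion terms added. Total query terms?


Original terms: 40
Expansion terms: 10
Total = 40 + 10 = 50

50


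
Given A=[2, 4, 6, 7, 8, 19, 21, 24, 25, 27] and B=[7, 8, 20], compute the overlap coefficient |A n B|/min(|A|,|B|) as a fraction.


A intersect B = [7, 8]
|A intersect B| = 2
min(|A|, |B|) = min(10, 3) = 3
Overlap = 2 / 3 = 2/3

2/3


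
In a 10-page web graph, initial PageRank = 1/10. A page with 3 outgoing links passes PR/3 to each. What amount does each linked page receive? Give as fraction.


Initial PR = 1/10 = 1/10
Outlinks = 3
Contribution per link = PR / outlinks
= 1/10 / 3
= 1/30

1/30


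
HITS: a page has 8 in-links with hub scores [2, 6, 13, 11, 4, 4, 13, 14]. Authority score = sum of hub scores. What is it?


Authority = sum of hub scores of in-linkers
In-link 1: hub score = 2
In-link 2: hub score = 6
In-link 3: hub score = 13
In-link 4: hub score = 11
In-link 5: hub score = 4
In-link 6: hub score = 4
In-link 7: hub score = 13
In-link 8: hub score = 14
Authority = 2 + 6 + 13 + 11 + 4 + 4 + 13 + 14 = 67

67


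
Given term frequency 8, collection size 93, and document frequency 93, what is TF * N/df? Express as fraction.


TF * (N/df)
= 8 * (93/93)
= 8 * 1
= 8

8


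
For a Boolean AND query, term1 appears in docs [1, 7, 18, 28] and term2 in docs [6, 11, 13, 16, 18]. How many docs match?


Boolean AND: find intersection of posting lists
term1 docs: [1, 7, 18, 28]
term2 docs: [6, 11, 13, 16, 18]
Intersection: [18]
|intersection| = 1

1


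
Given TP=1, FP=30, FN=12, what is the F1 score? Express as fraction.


F1 = 2 * P * R / (P + R)
P = TP/(TP+FP) = 1/31 = 1/31
R = TP/(TP+FN) = 1/13 = 1/13
2 * P * R = 2 * 1/31 * 1/13 = 2/403
P + R = 1/31 + 1/13 = 44/403
F1 = 2/403 / 44/403 = 1/22

1/22


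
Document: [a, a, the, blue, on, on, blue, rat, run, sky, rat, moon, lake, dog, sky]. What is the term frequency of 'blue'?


Document has 15 words
Scanning for 'blue':
Found at positions: [3, 6]
Count = 2

2


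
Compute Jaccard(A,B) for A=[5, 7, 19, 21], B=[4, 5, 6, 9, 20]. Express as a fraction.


A intersect B = [5]
|A intersect B| = 1
A union B = [4, 5, 6, 7, 9, 19, 20, 21]
|A union B| = 8
Jaccard = 1/8 = 1/8

1/8


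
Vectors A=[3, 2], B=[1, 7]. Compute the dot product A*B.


Dot product = sum of element-wise products
A[0]*B[0] = 3*1 = 3
A[1]*B[1] = 2*7 = 14
Sum = 3 + 14 = 17

17


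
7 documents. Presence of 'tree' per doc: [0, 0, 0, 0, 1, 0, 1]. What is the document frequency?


Checking each document for 'tree':
Doc 1: absent
Doc 2: absent
Doc 3: absent
Doc 4: absent
Doc 5: present
Doc 6: absent
Doc 7: present
df = sum of presences = 0 + 0 + 0 + 0 + 1 + 0 + 1 = 2

2


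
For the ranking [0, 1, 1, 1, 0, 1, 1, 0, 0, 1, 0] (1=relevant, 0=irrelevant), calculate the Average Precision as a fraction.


Computing P@k for each relevant position:
Position 1: not relevant
Position 2: relevant, P@2 = 1/2 = 1/2
Position 3: relevant, P@3 = 2/3 = 2/3
Position 4: relevant, P@4 = 3/4 = 3/4
Position 5: not relevant
Position 6: relevant, P@6 = 4/6 = 2/3
Position 7: relevant, P@7 = 5/7 = 5/7
Position 8: not relevant
Position 9: not relevant
Position 10: relevant, P@10 = 6/10 = 3/5
Position 11: not relevant
Sum of P@k = 1/2 + 2/3 + 3/4 + 2/3 + 5/7 + 3/5 = 1637/420
AP = 1637/420 / 6 = 1637/2520

1637/2520


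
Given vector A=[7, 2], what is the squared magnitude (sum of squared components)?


|A|^2 = sum of squared components
A[0]^2 = 7^2 = 49
A[1]^2 = 2^2 = 4
Sum = 49 + 4 = 53

53


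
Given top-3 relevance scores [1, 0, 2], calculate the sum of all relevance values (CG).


Cumulative Gain = sum of relevance scores
Position 1: rel=1, running sum=1
Position 2: rel=0, running sum=1
Position 3: rel=2, running sum=3
CG = 3

3


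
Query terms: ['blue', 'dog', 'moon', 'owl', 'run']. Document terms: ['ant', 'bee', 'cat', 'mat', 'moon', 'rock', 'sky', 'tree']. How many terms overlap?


Query terms: ['blue', 'dog', 'moon', 'owl', 'run']
Document terms: ['ant', 'bee', 'cat', 'mat', 'moon', 'rock', 'sky', 'tree']
Common terms: ['moon']
Overlap count = 1

1


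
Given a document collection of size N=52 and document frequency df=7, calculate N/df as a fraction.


IDF ratio = N / df
= 52 / 7
= 52/7

52/7


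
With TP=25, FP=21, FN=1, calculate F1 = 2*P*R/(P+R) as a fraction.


F1 = 2 * P * R / (P + R)
P = TP/(TP+FP) = 25/46 = 25/46
R = TP/(TP+FN) = 25/26 = 25/26
2 * P * R = 2 * 25/46 * 25/26 = 625/598
P + R = 25/46 + 25/26 = 450/299
F1 = 625/598 / 450/299 = 25/36

25/36


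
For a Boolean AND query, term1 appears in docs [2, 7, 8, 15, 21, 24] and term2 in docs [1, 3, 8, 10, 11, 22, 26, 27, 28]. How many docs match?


Boolean AND: find intersection of posting lists
term1 docs: [2, 7, 8, 15, 21, 24]
term2 docs: [1, 3, 8, 10, 11, 22, 26, 27, 28]
Intersection: [8]
|intersection| = 1

1


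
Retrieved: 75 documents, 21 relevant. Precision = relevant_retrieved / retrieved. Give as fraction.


Precision = relevant_retrieved / total_retrieved
= 21 / 75
= 21 / (21 + 54)
= 7/25

7/25


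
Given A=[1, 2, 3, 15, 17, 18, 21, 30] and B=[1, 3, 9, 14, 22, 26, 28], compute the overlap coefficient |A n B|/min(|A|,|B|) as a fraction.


A intersect B = [1, 3]
|A intersect B| = 2
min(|A|, |B|) = min(8, 7) = 7
Overlap = 2 / 7 = 2/7

2/7


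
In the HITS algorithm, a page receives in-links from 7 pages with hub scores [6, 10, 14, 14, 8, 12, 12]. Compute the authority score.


Authority = sum of hub scores of in-linkers
In-link 1: hub score = 6
In-link 2: hub score = 10
In-link 3: hub score = 14
In-link 4: hub score = 14
In-link 5: hub score = 8
In-link 6: hub score = 12
In-link 7: hub score = 12
Authority = 6 + 10 + 14 + 14 + 8 + 12 + 12 = 76

76


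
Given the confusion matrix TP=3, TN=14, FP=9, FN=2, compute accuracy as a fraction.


Accuracy = (TP + TN) / (TP + TN + FP + FN)
TP + TN = 3 + 14 = 17
Total = 3 + 14 + 9 + 2 = 28
Accuracy = 17 / 28 = 17/28

17/28


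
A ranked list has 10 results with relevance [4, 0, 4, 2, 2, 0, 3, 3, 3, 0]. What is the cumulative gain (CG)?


Cumulative Gain = sum of relevance scores
Position 1: rel=4, running sum=4
Position 2: rel=0, running sum=4
Position 3: rel=4, running sum=8
Position 4: rel=2, running sum=10
Position 5: rel=2, running sum=12
Position 6: rel=0, running sum=12
Position 7: rel=3, running sum=15
Position 8: rel=3, running sum=18
Position 9: rel=3, running sum=21
Position 10: rel=0, running sum=21
CG = 21

21


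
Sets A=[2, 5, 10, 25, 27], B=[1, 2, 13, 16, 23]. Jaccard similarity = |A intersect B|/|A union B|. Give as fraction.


A intersect B = [2]
|A intersect B| = 1
A union B = [1, 2, 5, 10, 13, 16, 23, 25, 27]
|A union B| = 9
Jaccard = 1/9 = 1/9

1/9


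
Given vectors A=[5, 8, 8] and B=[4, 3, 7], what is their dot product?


Dot product = sum of element-wise products
A[0]*B[0] = 5*4 = 20
A[1]*B[1] = 8*3 = 24
A[2]*B[2] = 8*7 = 56
Sum = 20 + 24 + 56 = 100

100


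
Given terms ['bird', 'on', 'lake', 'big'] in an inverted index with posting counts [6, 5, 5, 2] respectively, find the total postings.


Summing posting list sizes:
'bird': 6 postings
'on': 5 postings
'lake': 5 postings
'big': 2 postings
Total = 6 + 5 + 5 + 2 = 18

18


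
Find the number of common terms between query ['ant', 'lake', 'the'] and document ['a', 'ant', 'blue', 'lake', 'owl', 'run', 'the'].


Query terms: ['ant', 'lake', 'the']
Document terms: ['a', 'ant', 'blue', 'lake', 'owl', 'run', 'the']
Common terms: ['ant', 'lake', 'the']
Overlap count = 3

3


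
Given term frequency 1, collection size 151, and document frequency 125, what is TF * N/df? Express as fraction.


TF * (N/df)
= 1 * (151/125)
= 1 * 151/125
= 151/125

151/125


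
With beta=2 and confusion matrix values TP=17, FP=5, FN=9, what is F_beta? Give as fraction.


P = TP/(TP+FP) = 17/22 = 17/22
R = TP/(TP+FN) = 17/26 = 17/26
beta^2 = 2^2 = 4
(1 + beta^2) = 5
Numerator = (1+beta^2)*P*R = 1445/572
Denominator = beta^2*P + R = 34/11 + 17/26 = 1071/286
F_beta = 85/126

85/126


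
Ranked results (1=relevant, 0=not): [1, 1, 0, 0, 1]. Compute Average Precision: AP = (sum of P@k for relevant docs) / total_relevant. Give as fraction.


Computing P@k for each relevant position:
Position 1: relevant, P@1 = 1/1 = 1
Position 2: relevant, P@2 = 2/2 = 1
Position 3: not relevant
Position 4: not relevant
Position 5: relevant, P@5 = 3/5 = 3/5
Sum of P@k = 1 + 1 + 3/5 = 13/5
AP = 13/5 / 3 = 13/15

13/15


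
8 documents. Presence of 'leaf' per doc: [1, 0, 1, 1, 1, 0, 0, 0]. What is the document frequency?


Checking each document for 'leaf':
Doc 1: present
Doc 2: absent
Doc 3: present
Doc 4: present
Doc 5: present
Doc 6: absent
Doc 7: absent
Doc 8: absent
df = sum of presences = 1 + 0 + 1 + 1 + 1 + 0 + 0 + 0 = 4

4


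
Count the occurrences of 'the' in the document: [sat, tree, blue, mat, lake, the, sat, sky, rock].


Document has 9 words
Scanning for 'the':
Found at positions: [5]
Count = 1

1


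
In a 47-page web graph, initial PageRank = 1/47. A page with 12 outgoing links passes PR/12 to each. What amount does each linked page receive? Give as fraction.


Initial PR = 1/47 = 1/47
Outlinks = 12
Contribution per link = PR / outlinks
= 1/47 / 12
= 1/564

1/564


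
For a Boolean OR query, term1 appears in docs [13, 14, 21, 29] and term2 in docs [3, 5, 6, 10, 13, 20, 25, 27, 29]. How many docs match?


Boolean OR: find union of posting lists
term1 docs: [13, 14, 21, 29]
term2 docs: [3, 5, 6, 10, 13, 20, 25, 27, 29]
Union: [3, 5, 6, 10, 13, 14, 20, 21, 25, 27, 29]
|union| = 11

11


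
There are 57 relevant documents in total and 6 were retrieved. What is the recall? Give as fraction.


Recall = retrieved_relevant / total_relevant
= 6 / 57
= 6 / (6 + 51)
= 2/19

2/19


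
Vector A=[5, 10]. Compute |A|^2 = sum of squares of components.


|A|^2 = sum of squared components
A[0]^2 = 5^2 = 25
A[1]^2 = 10^2 = 100
Sum = 25 + 100 = 125

125


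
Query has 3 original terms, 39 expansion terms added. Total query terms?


Original terms: 3
Expansion terms: 39
Total = 3 + 39 = 42

42


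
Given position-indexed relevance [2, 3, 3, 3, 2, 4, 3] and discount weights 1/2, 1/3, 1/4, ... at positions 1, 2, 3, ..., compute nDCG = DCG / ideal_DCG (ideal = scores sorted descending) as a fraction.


Position discount weights w_i = 1/(i+1) for i=1..7:
Weights = [1/2, 1/3, 1/4, 1/5, 1/6, 1/7, 1/8]
Actual relevance: [2, 3, 3, 3, 2, 4, 3]
DCG = 2/2 + 3/3 + 3/4 + 3/5 + 2/6 + 4/7 + 3/8 = 3889/840
Ideal relevance (sorted desc): [4, 3, 3, 3, 3, 2, 2]
Ideal DCG = 4/2 + 3/3 + 3/4 + 3/5 + 3/6 + 2/7 + 2/8 = 377/70
nDCG = DCG / ideal_DCG = 3889/840 / 377/70 = 3889/4524

3889/4524


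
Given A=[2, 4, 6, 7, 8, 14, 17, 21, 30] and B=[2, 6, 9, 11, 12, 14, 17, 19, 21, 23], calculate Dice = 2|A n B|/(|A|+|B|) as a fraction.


A intersect B = [2, 6, 14, 17, 21]
|A intersect B| = 5
|A| = 9, |B| = 10
Dice = 2*5 / (9+10)
= 10 / 19 = 10/19

10/19


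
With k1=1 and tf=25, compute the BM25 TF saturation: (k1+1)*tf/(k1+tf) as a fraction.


BM25 TF component = (k1+1)*tf / (k1+tf)
k1 = 1, tf = 25
Numerator = (1+1)*25 = 50
Denominator = 1 + 25 = 26
= 50/26 = 25/13

25/13


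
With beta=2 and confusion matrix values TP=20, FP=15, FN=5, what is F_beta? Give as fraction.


P = TP/(TP+FP) = 20/35 = 4/7
R = TP/(TP+FN) = 20/25 = 4/5
beta^2 = 2^2 = 4
(1 + beta^2) = 5
Numerator = (1+beta^2)*P*R = 16/7
Denominator = beta^2*P + R = 16/7 + 4/5 = 108/35
F_beta = 20/27

20/27


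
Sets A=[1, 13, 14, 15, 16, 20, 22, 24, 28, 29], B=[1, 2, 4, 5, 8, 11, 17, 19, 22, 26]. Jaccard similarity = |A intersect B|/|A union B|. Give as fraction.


A intersect B = [1, 22]
|A intersect B| = 2
A union B = [1, 2, 4, 5, 8, 11, 13, 14, 15, 16, 17, 19, 20, 22, 24, 26, 28, 29]
|A union B| = 18
Jaccard = 2/18 = 1/9

1/9


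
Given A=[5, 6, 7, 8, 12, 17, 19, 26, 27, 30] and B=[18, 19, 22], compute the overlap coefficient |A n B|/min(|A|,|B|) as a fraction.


A intersect B = [19]
|A intersect B| = 1
min(|A|, |B|) = min(10, 3) = 3
Overlap = 1 / 3 = 1/3

1/3


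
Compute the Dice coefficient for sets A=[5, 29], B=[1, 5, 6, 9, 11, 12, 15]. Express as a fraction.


A intersect B = [5]
|A intersect B| = 1
|A| = 2, |B| = 7
Dice = 2*1 / (2+7)
= 2 / 9 = 2/9

2/9


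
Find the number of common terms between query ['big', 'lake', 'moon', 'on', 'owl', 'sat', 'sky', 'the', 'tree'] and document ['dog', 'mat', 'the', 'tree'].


Query terms: ['big', 'lake', 'moon', 'on', 'owl', 'sat', 'sky', 'the', 'tree']
Document terms: ['dog', 'mat', 'the', 'tree']
Common terms: ['the', 'tree']
Overlap count = 2

2


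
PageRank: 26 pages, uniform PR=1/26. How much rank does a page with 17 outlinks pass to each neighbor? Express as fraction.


Initial PR = 1/26 = 1/26
Outlinks = 17
Contribution per link = PR / outlinks
= 1/26 / 17
= 1/442

1/442


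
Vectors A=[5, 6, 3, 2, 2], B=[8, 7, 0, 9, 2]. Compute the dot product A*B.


Dot product = sum of element-wise products
A[0]*B[0] = 5*8 = 40
A[1]*B[1] = 6*7 = 42
A[2]*B[2] = 3*0 = 0
A[3]*B[3] = 2*9 = 18
A[4]*B[4] = 2*2 = 4
Sum = 40 + 42 + 0 + 18 + 4 = 104

104


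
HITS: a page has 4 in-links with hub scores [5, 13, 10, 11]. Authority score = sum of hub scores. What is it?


Authority = sum of hub scores of in-linkers
In-link 1: hub score = 5
In-link 2: hub score = 13
In-link 3: hub score = 10
In-link 4: hub score = 11
Authority = 5 + 13 + 10 + 11 = 39

39


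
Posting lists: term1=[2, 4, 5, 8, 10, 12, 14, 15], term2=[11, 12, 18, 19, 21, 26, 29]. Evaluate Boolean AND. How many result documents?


Boolean AND: find intersection of posting lists
term1 docs: [2, 4, 5, 8, 10, 12, 14, 15]
term2 docs: [11, 12, 18, 19, 21, 26, 29]
Intersection: [12]
|intersection| = 1

1


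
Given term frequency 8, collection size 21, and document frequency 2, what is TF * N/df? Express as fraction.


TF * (N/df)
= 8 * (21/2)
= 8 * 21/2
= 84

84


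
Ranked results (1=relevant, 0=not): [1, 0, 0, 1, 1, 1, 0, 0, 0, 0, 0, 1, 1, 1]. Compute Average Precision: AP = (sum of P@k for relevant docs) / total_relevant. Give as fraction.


Computing P@k for each relevant position:
Position 1: relevant, P@1 = 1/1 = 1
Position 2: not relevant
Position 3: not relevant
Position 4: relevant, P@4 = 2/4 = 1/2
Position 5: relevant, P@5 = 3/5 = 3/5
Position 6: relevant, P@6 = 4/6 = 2/3
Position 7: not relevant
Position 8: not relevant
Position 9: not relevant
Position 10: not relevant
Position 11: not relevant
Position 12: relevant, P@12 = 5/12 = 5/12
Position 13: relevant, P@13 = 6/13 = 6/13
Position 14: relevant, P@14 = 7/14 = 1/2
Sum of P@k = 1 + 1/2 + 3/5 + 2/3 + 5/12 + 6/13 + 1/2 = 3233/780
AP = 3233/780 / 7 = 3233/5460

3233/5460


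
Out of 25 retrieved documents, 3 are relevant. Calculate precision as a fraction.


Precision = relevant_retrieved / total_retrieved
= 3 / 25
= 3 / (3 + 22)
= 3/25

3/25


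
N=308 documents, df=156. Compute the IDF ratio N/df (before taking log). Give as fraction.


IDF ratio = N / df
= 308 / 156
= 77/39

77/39


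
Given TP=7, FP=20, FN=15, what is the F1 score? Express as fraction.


F1 = 2 * P * R / (P + R)
P = TP/(TP+FP) = 7/27 = 7/27
R = TP/(TP+FN) = 7/22 = 7/22
2 * P * R = 2 * 7/27 * 7/22 = 49/297
P + R = 7/27 + 7/22 = 343/594
F1 = 49/297 / 343/594 = 2/7

2/7


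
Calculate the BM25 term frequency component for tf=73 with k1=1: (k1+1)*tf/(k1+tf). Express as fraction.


BM25 TF component = (k1+1)*tf / (k1+tf)
k1 = 1, tf = 73
Numerator = (1+1)*73 = 146
Denominator = 1 + 73 = 74
= 146/74 = 73/37

73/37


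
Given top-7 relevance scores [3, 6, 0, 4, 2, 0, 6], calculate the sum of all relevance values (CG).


Cumulative Gain = sum of relevance scores
Position 1: rel=3, running sum=3
Position 2: rel=6, running sum=9
Position 3: rel=0, running sum=9
Position 4: rel=4, running sum=13
Position 5: rel=2, running sum=15
Position 6: rel=0, running sum=15
Position 7: rel=6, running sum=21
CG = 21

21


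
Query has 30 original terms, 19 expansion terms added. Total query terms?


Original terms: 30
Expansion terms: 19
Total = 30 + 19 = 49

49


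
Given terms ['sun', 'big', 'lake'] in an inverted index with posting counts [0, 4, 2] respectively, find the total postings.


Summing posting list sizes:
'sun': 0 postings
'big': 4 postings
'lake': 2 postings
Total = 0 + 4 + 2 = 6

6


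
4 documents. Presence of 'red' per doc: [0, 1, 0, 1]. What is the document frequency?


Checking each document for 'red':
Doc 1: absent
Doc 2: present
Doc 3: absent
Doc 4: present
df = sum of presences = 0 + 1 + 0 + 1 = 2

2


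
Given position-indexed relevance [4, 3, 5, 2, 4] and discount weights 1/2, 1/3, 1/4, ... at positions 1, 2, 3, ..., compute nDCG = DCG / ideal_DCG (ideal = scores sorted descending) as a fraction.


Position discount weights w_i = 1/(i+1) for i=1..5:
Weights = [1/2, 1/3, 1/4, 1/5, 1/6]
Actual relevance: [4, 3, 5, 2, 4]
DCG = 4/2 + 3/3 + 5/4 + 2/5 + 4/6 = 319/60
Ideal relevance (sorted desc): [5, 4, 4, 3, 2]
Ideal DCG = 5/2 + 4/3 + 4/4 + 3/5 + 2/6 = 173/30
nDCG = DCG / ideal_DCG = 319/60 / 173/30 = 319/346

319/346


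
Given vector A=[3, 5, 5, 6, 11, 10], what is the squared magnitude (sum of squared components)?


|A|^2 = sum of squared components
A[0]^2 = 3^2 = 9
A[1]^2 = 5^2 = 25
A[2]^2 = 5^2 = 25
A[3]^2 = 6^2 = 36
A[4]^2 = 11^2 = 121
A[5]^2 = 10^2 = 100
Sum = 9 + 25 + 25 + 36 + 121 + 100 = 316

316


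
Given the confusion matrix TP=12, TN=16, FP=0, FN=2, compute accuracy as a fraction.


Accuracy = (TP + TN) / (TP + TN + FP + FN)
TP + TN = 12 + 16 = 28
Total = 12 + 16 + 0 + 2 = 30
Accuracy = 28 / 30 = 14/15

14/15


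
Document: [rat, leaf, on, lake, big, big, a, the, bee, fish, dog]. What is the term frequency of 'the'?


Document has 11 words
Scanning for 'the':
Found at positions: [7]
Count = 1

1


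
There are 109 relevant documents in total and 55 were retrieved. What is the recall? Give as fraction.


Recall = retrieved_relevant / total_relevant
= 55 / 109
= 55 / (55 + 54)
= 55/109

55/109


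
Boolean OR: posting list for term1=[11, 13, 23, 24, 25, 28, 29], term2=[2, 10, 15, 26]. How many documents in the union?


Boolean OR: find union of posting lists
term1 docs: [11, 13, 23, 24, 25, 28, 29]
term2 docs: [2, 10, 15, 26]
Union: [2, 10, 11, 13, 15, 23, 24, 25, 26, 28, 29]
|union| = 11

11


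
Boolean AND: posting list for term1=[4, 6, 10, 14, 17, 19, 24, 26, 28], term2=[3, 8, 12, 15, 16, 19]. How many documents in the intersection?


Boolean AND: find intersection of posting lists
term1 docs: [4, 6, 10, 14, 17, 19, 24, 26, 28]
term2 docs: [3, 8, 12, 15, 16, 19]
Intersection: [19]
|intersection| = 1

1


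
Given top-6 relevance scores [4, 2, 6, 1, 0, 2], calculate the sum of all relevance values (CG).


Cumulative Gain = sum of relevance scores
Position 1: rel=4, running sum=4
Position 2: rel=2, running sum=6
Position 3: rel=6, running sum=12
Position 4: rel=1, running sum=13
Position 5: rel=0, running sum=13
Position 6: rel=2, running sum=15
CG = 15

15


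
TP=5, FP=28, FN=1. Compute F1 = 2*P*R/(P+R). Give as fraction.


F1 = 2 * P * R / (P + R)
P = TP/(TP+FP) = 5/33 = 5/33
R = TP/(TP+FN) = 5/6 = 5/6
2 * P * R = 2 * 5/33 * 5/6 = 25/99
P + R = 5/33 + 5/6 = 65/66
F1 = 25/99 / 65/66 = 10/39

10/39


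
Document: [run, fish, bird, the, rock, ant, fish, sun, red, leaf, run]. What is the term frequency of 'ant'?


Document has 11 words
Scanning for 'ant':
Found at positions: [5]
Count = 1

1


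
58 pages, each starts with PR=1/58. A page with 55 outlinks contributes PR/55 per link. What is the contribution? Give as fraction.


Initial PR = 1/58 = 1/58
Outlinks = 55
Contribution per link = PR / outlinks
= 1/58 / 55
= 1/3190

1/3190


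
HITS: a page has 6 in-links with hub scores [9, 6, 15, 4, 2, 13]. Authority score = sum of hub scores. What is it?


Authority = sum of hub scores of in-linkers
In-link 1: hub score = 9
In-link 2: hub score = 6
In-link 3: hub score = 15
In-link 4: hub score = 4
In-link 5: hub score = 2
In-link 6: hub score = 13
Authority = 9 + 6 + 15 + 4 + 2 + 13 = 49

49


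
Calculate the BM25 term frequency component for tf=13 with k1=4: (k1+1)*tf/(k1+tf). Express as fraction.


BM25 TF component = (k1+1)*tf / (k1+tf)
k1 = 4, tf = 13
Numerator = (4+1)*13 = 65
Denominator = 4 + 13 = 17
= 65/17 = 65/17

65/17


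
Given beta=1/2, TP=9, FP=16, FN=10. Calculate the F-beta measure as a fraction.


P = TP/(TP+FP) = 9/25 = 9/25
R = TP/(TP+FN) = 9/19 = 9/19
beta^2 = 1/2^2 = 1/4
(1 + beta^2) = 5/4
Numerator = (1+beta^2)*P*R = 81/380
Denominator = beta^2*P + R = 9/100 + 9/19 = 1071/1900
F_beta = 45/119

45/119


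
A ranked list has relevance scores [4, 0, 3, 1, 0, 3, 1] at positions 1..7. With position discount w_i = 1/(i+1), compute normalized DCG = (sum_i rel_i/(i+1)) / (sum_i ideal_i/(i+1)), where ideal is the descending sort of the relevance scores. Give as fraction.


Position discount weights w_i = 1/(i+1) for i=1..7:
Weights = [1/2, 1/3, 1/4, 1/5, 1/6, 1/7, 1/8]
Actual relevance: [4, 0, 3, 1, 0, 3, 1]
DCG = 4/2 + 0/3 + 3/4 + 1/5 + 0/6 + 3/7 + 1/8 = 981/280
Ideal relevance (sorted desc): [4, 3, 3, 1, 1, 0, 0]
Ideal DCG = 4/2 + 3/3 + 3/4 + 1/5 + 1/6 + 0/7 + 0/8 = 247/60
nDCG = DCG / ideal_DCG = 981/280 / 247/60 = 2943/3458

2943/3458


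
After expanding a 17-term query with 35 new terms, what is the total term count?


Original terms: 17
Expansion terms: 35
Total = 17 + 35 = 52

52


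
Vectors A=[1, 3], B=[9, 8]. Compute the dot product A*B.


Dot product = sum of element-wise products
A[0]*B[0] = 1*9 = 9
A[1]*B[1] = 3*8 = 24
Sum = 9 + 24 = 33

33


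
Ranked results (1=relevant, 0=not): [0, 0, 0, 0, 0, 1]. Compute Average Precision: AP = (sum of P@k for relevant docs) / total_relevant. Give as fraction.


Computing P@k for each relevant position:
Position 1: not relevant
Position 2: not relevant
Position 3: not relevant
Position 4: not relevant
Position 5: not relevant
Position 6: relevant, P@6 = 1/6 = 1/6
Sum of P@k = 1/6 = 1/6
AP = 1/6 / 1 = 1/6

1/6


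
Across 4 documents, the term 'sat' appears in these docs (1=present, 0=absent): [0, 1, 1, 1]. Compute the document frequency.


Checking each document for 'sat':
Doc 1: absent
Doc 2: present
Doc 3: present
Doc 4: present
df = sum of presences = 0 + 1 + 1 + 1 = 3

3


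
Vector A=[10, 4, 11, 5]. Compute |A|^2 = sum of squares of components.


|A|^2 = sum of squared components
A[0]^2 = 10^2 = 100
A[1]^2 = 4^2 = 16
A[2]^2 = 11^2 = 121
A[3]^2 = 5^2 = 25
Sum = 100 + 16 + 121 + 25 = 262

262


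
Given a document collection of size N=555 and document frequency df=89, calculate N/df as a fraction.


IDF ratio = N / df
= 555 / 89
= 555/89

555/89


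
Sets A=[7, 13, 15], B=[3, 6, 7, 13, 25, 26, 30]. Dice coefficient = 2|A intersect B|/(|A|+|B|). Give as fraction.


A intersect B = [7, 13]
|A intersect B| = 2
|A| = 3, |B| = 7
Dice = 2*2 / (3+7)
= 4 / 10 = 2/5

2/5


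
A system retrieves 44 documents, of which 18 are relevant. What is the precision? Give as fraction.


Precision = relevant_retrieved / total_retrieved
= 18 / 44
= 18 / (18 + 26)
= 9/22

9/22


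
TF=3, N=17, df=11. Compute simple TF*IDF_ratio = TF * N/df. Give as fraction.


TF * (N/df)
= 3 * (17/11)
= 3 * 17/11
= 51/11

51/11


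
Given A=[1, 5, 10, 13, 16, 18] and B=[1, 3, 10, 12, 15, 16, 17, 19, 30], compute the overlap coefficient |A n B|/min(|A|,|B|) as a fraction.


A intersect B = [1, 10, 16]
|A intersect B| = 3
min(|A|, |B|) = min(6, 9) = 6
Overlap = 3 / 6 = 1/2

1/2


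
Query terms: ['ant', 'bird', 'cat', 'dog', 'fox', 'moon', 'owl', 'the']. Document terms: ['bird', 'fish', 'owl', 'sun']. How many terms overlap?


Query terms: ['ant', 'bird', 'cat', 'dog', 'fox', 'moon', 'owl', 'the']
Document terms: ['bird', 'fish', 'owl', 'sun']
Common terms: ['bird', 'owl']
Overlap count = 2

2


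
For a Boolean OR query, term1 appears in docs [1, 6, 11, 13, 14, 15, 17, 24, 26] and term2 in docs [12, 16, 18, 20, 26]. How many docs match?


Boolean OR: find union of posting lists
term1 docs: [1, 6, 11, 13, 14, 15, 17, 24, 26]
term2 docs: [12, 16, 18, 20, 26]
Union: [1, 6, 11, 12, 13, 14, 15, 16, 17, 18, 20, 24, 26]
|union| = 13

13


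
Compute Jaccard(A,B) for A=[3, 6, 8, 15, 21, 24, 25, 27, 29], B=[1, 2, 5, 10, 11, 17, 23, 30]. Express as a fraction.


A intersect B = []
|A intersect B| = 0
A union B = [1, 2, 3, 5, 6, 8, 10, 11, 15, 17, 21, 23, 24, 25, 27, 29, 30]
|A union B| = 17
Jaccard = 0/17 = 0

0


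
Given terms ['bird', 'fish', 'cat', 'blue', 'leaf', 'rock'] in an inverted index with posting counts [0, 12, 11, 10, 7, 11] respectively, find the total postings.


Summing posting list sizes:
'bird': 0 postings
'fish': 12 postings
'cat': 11 postings
'blue': 10 postings
'leaf': 7 postings
'rock': 11 postings
Total = 0 + 12 + 11 + 10 + 7 + 11 = 51

51


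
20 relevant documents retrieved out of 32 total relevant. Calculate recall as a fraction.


Recall = retrieved_relevant / total_relevant
= 20 / 32
= 20 / (20 + 12)
= 5/8

5/8


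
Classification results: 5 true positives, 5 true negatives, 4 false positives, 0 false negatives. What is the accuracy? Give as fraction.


Accuracy = (TP + TN) / (TP + TN + FP + FN)
TP + TN = 5 + 5 = 10
Total = 5 + 5 + 4 + 0 = 14
Accuracy = 10 / 14 = 5/7

5/7


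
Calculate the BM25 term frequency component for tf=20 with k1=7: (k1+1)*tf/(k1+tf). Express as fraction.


BM25 TF component = (k1+1)*tf / (k1+tf)
k1 = 7, tf = 20
Numerator = (7+1)*20 = 160
Denominator = 7 + 20 = 27
= 160/27 = 160/27

160/27


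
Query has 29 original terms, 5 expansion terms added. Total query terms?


Original terms: 29
Expansion terms: 5
Total = 29 + 5 = 34

34


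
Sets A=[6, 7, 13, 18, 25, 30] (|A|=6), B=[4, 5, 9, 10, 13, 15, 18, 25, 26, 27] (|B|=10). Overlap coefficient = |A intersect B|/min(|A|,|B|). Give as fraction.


A intersect B = [13, 18, 25]
|A intersect B| = 3
min(|A|, |B|) = min(6, 10) = 6
Overlap = 3 / 6 = 1/2

1/2


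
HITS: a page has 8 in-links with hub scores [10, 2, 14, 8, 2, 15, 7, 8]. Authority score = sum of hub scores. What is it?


Authority = sum of hub scores of in-linkers
In-link 1: hub score = 10
In-link 2: hub score = 2
In-link 3: hub score = 14
In-link 4: hub score = 8
In-link 5: hub score = 2
In-link 6: hub score = 15
In-link 7: hub score = 7
In-link 8: hub score = 8
Authority = 10 + 2 + 14 + 8 + 2 + 15 + 7 + 8 = 66

66


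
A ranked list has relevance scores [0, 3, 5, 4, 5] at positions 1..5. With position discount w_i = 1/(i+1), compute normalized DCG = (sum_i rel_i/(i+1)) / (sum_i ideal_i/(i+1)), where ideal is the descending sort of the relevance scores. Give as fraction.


Position discount weights w_i = 1/(i+1) for i=1..5:
Weights = [1/2, 1/3, 1/4, 1/5, 1/6]
Actual relevance: [0, 3, 5, 4, 5]
DCG = 0/2 + 3/3 + 5/4 + 4/5 + 5/6 = 233/60
Ideal relevance (sorted desc): [5, 5, 4, 3, 0]
Ideal DCG = 5/2 + 5/3 + 4/4 + 3/5 + 0/6 = 173/30
nDCG = DCG / ideal_DCG = 233/60 / 173/30 = 233/346

233/346
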